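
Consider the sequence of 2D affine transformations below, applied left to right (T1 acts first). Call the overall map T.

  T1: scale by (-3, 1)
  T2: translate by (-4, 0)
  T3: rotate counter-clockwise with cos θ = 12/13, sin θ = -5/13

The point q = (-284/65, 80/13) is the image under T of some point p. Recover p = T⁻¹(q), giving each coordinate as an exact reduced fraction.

T1 = [-3 0 0; 0 1 0; 0 0 1]
T2·T1 = [-3 0 -4; 0 1 0; 0 0 1]
T3·…·T1 = [-36/13 5/13 -48/13; 15/13 12/13 20/13; 0 0 1]
det M = -3; M⁻¹ = [-4/13 5/39 -4/3; 5/13 12/13 0; 0 0 1]
M⁻¹ · (-284/65, 80/13)ᵀ = (4/5, 4)ᵀ

p = (4/5, 4)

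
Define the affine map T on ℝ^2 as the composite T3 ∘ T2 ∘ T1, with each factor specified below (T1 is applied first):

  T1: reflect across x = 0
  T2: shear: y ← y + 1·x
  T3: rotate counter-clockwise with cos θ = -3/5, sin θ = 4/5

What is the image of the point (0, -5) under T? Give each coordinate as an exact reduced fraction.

T(p) = (4, 3)

T1 reflect across x = 0: (0, -5) → (0, -5)
T2 shear: y ← y + 1·x: (0, -5) → (0, -5)
T3 rotate counter-clockwise with cos θ = -3/5, sin θ = 4/5: (0, -5) → (4, 3)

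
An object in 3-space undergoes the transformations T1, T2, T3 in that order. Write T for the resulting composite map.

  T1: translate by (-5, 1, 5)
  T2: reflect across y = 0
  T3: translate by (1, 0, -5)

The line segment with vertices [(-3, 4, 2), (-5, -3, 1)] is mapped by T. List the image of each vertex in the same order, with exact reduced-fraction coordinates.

T1 translate by (-5, 1, 5): (-3, 4, 2) → (-8, 5, 7); (-5, -3, 1) → (-10, -2, 6)
T2 reflect across y = 0: (-8, 5, 7) → (-8, -5, 7); (-10, -2, 6) → (-10, 2, 6)
T3 translate by (1, 0, -5): (-8, -5, 7) → (-7, -5, 2); (-10, 2, 6) → (-9, 2, 1)

image vertices: (-7, -5, 2), (-9, 2, 1)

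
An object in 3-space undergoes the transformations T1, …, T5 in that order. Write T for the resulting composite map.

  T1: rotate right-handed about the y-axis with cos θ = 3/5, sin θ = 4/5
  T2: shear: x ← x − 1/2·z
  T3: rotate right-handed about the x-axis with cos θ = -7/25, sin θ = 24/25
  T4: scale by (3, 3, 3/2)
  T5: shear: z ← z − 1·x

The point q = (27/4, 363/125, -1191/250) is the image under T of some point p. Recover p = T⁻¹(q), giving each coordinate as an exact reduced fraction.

p = (2, 1, 1/2)

T1 = [3/5 0 4/5 0; 0 1 0 0; -4/5 0 3/5 0; 0 0 0 1]
T2·T1 = [1 0 1/2 0; 0 1 0 0; -4/5 0 3/5 0; 0 0 0 1]
T3·…·T1 = [1 0 1/2 0; 96/125 -7/25 -72/125 0; 28/125 24/25 -21/125 0; 0 0 0 1]
T4·…·T1 = [3 0 3/2 0; 288/125 -21/25 -216/125 0; 42/125 36/25 -63/250 0; 0 0 0 1]
T5·…·T1 = [3 0 3/2 0; 288/125 -21/25 -216/125 0; -333/125 36/25 -219/125 0; 0 0 0 1]
det M = 27/2; M⁻¹ = [22/75 4/25 7/75 0; 16/25 -7/75 16/25 0; 2/25 -8/25 -14/75 0; 0 0 0 1]
M⁻¹ · (27/4, 363/125, -1191/250)ᵀ = (2, 1, 1/2)ᵀ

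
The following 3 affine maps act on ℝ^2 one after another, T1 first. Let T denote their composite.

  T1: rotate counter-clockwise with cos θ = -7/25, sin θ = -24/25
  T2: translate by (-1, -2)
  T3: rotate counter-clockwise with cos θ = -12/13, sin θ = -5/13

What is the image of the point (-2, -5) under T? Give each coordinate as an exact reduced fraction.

T1 rotate counter-clockwise with cos θ = -7/25, sin θ = -24/25: (-2, -5) → (-106/25, 83/25)
T2 translate by (-1, -2): (-106/25, 83/25) → (-131/25, 33/25)
T3 rotate counter-clockwise with cos θ = -12/13, sin θ = -5/13: (-131/25, 33/25) → (1737/325, 259/325)

T(p) = (1737/325, 259/325)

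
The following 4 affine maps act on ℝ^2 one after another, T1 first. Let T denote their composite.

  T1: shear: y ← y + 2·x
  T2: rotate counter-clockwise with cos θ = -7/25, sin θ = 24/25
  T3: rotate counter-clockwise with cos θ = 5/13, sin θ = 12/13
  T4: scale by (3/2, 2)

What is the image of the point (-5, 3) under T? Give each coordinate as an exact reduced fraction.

T1 shear: y ← y + 2·x: (-5, 3) → (-5, -7)
T2 rotate counter-clockwise with cos θ = -7/25, sin θ = 24/25: (-5, -7) → (203/25, -71/25)
T3 rotate counter-clockwise with cos θ = 5/13, sin θ = 12/13: (203/25, -71/25) → (1867/325, 2081/325)
T4 scale by (3/2, 2): (1867/325, 2081/325) → (5601/650, 4162/325)

T(p) = (5601/650, 4162/325)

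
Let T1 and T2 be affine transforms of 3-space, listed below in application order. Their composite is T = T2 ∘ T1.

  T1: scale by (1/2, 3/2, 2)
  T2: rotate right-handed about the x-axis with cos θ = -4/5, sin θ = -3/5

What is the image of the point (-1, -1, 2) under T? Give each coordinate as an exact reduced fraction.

T1 scale by (1/2, 3/2, 2): (-1, -1, 2) → (-1/2, -3/2, 4)
T2 rotate right-handed about the x-axis with cos θ = -4/5, sin θ = -3/5: (-1/2, -3/2, 4) → (-1/2, 18/5, -23/10)

T(p) = (-1/2, 18/5, -23/10)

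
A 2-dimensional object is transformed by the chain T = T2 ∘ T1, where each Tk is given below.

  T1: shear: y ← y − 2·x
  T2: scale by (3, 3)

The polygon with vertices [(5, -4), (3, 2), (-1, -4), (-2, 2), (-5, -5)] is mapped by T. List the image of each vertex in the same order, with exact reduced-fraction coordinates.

image vertices: (15, -42), (9, -12), (-3, -6), (-6, 18), (-15, 15)

T1 shear: y ← y − 2·x: (5, -4) → (5, -14); (3, 2) → (3, -4); (-1, -4) → (-1, -2); (-2, 2) → (-2, 6); (-5, -5) → (-5, 5)
T2 scale by (3, 3): (5, -14) → (15, -42); (3, -4) → (9, -12); (-1, -2) → (-3, -6); (-2, 6) → (-6, 18); (-5, 5) → (-15, 15)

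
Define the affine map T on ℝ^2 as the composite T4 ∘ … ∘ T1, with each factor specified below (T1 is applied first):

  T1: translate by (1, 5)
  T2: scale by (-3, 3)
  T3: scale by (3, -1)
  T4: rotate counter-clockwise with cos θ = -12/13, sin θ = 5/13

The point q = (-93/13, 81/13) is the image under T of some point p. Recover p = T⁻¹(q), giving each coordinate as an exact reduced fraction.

T1 = [1 0 1; 0 1 5; 0 0 1]
T2·T1 = [-3 0 -3; 0 3 15; 0 0 1]
T3·…·T1 = [-9 0 -9; 0 -3 -15; 0 0 1]
T4·…·T1 = [108/13 15/13 183/13; -45/13 36/13 135/13; 0 0 1]
det M = 27; M⁻¹ = [4/39 -5/117 -1; 5/39 4/13 -5; 0 0 1]
M⁻¹ · (-93/13, 81/13)ᵀ = (-2, -4)ᵀ

p = (-2, -4)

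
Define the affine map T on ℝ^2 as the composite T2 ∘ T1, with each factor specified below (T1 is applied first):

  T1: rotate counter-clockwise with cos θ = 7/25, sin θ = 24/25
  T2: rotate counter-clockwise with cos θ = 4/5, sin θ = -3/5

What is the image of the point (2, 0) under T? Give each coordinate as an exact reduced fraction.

T(p) = (8/5, 6/5)

T1 rotate counter-clockwise with cos θ = 7/25, sin θ = 24/25: (2, 0) → (14/25, 48/25)
T2 rotate counter-clockwise with cos θ = 4/5, sin θ = -3/5: (14/25, 48/25) → (8/5, 6/5)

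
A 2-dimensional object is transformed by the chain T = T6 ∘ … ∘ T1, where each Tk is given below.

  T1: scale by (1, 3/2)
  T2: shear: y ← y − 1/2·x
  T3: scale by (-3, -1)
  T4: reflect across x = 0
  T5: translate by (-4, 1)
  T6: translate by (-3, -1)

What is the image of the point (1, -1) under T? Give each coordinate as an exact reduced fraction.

T1 scale by (1, 3/2): (1, -1) → (1, -3/2)
T2 shear: y ← y − 1/2·x: (1, -3/2) → (1, -2)
T3 scale by (-3, -1): (1, -2) → (-3, 2)
T4 reflect across x = 0: (-3, 2) → (3, 2)
T5 translate by (-4, 1): (3, 2) → (-1, 3)
T6 translate by (-3, -1): (-1, 3) → (-4, 2)

T(p) = (-4, 2)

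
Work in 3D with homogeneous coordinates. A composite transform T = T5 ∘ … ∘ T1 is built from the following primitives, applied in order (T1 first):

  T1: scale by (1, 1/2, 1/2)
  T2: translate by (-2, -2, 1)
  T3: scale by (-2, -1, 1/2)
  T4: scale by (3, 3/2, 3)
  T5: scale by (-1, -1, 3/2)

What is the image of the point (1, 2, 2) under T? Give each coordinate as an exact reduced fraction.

T1 scale by (1, 1/2, 1/2): (1, 2, 2) → (1, 1, 1)
T2 translate by (-2, -2, 1): (1, 1, 1) → (-1, -1, 2)
T3 scale by (-2, -1, 1/2): (-1, -1, 2) → (2, 1, 1)
T4 scale by (3, 3/2, 3): (2, 1, 1) → (6, 3/2, 3)
T5 scale by (-1, -1, 3/2): (6, 3/2, 3) → (-6, -3/2, 9/2)

T(p) = (-6, -3/2, 9/2)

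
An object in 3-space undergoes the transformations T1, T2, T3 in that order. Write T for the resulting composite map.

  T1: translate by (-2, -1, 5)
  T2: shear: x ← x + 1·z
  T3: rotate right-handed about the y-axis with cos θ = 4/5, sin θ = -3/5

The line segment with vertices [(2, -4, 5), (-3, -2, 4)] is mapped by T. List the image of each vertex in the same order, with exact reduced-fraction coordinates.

image vertices: (2, -5, 14), (-11/5, -3, 48/5)

T1 translate by (-2, -1, 5): (2, -4, 5) → (0, -5, 10); (-3, -2, 4) → (-5, -3, 9)
T2 shear: x ← x + 1·z: (0, -5, 10) → (10, -5, 10); (-5, -3, 9) → (4, -3, 9)
T3 rotate right-handed about the y-axis with cos θ = 4/5, sin θ = -3/5: (10, -5, 10) → (2, -5, 14); (4, -3, 9) → (-11/5, -3, 48/5)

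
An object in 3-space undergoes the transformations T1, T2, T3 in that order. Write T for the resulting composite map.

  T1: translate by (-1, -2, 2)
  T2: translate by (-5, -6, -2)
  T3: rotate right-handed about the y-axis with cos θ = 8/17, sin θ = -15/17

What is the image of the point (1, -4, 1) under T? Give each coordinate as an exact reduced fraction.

T(p) = (-55/17, -12, -67/17)

T1 translate by (-1, -2, 2): (1, -4, 1) → (0, -6, 3)
T2 translate by (-5, -6, -2): (0, -6, 3) → (-5, -12, 1)
T3 rotate right-handed about the y-axis with cos θ = 8/17, sin θ = -15/17: (-5, -12, 1) → (-55/17, -12, -67/17)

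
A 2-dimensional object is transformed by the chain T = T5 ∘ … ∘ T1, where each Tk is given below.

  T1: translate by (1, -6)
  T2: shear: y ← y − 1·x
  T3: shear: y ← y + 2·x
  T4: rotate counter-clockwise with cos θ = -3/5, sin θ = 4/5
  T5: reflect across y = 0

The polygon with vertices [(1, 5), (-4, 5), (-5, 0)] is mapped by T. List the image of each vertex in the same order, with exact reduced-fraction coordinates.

T1 translate by (1, -6): (1, 5) → (2, -1); (-4, 5) → (-3, -1); (-5, 0) → (-4, -6)
T2 shear: y ← y − 1·x: (2, -1) → (2, -3); (-3, -1) → (-3, 2); (-4, -6) → (-4, -2)
T3 shear: y ← y + 2·x: (2, -3) → (2, 1); (-3, 2) → (-3, -4); (-4, -2) → (-4, -10)
T4 rotate counter-clockwise with cos θ = -3/5, sin θ = 4/5: (2, 1) → (-2, 1); (-3, -4) → (5, 0); (-4, -10) → (52/5, 14/5)
T5 reflect across y = 0: (-2, 1) → (-2, -1); (5, 0) → (5, 0); (52/5, 14/5) → (52/5, -14/5)

image vertices: (-2, -1), (5, 0), (52/5, -14/5)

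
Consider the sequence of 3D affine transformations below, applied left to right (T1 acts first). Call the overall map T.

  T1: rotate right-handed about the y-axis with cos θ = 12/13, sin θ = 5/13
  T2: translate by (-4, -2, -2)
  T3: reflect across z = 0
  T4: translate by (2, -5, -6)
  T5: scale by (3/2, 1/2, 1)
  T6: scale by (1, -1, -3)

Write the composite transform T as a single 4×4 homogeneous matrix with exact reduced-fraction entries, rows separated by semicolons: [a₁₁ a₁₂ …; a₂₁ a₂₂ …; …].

T = [18/13 0 15/26 -3; 0 -1/2 0 7/2; -15/13 0 36/13 12; 0 0 0 1]

T1 = [12/13 0 5/13 0; 0 1 0 0; -5/13 0 12/13 0; 0 0 0 1]
T2·T1 = [12/13 0 5/13 -4; 0 1 0 -2; -5/13 0 12/13 -2; 0 0 0 1]
T3·…·T1 = [12/13 0 5/13 -4; 0 1 0 -2; 5/13 0 -12/13 2; 0 0 0 1]
T4·…·T1 = [12/13 0 5/13 -2; 0 1 0 -7; 5/13 0 -12/13 -4; 0 0 0 1]
T5·…·T1 = [18/13 0 15/26 -3; 0 1/2 0 -7/2; 5/13 0 -12/13 -4; 0 0 0 1]
T6·…·T1 = [18/13 0 15/26 -3; 0 -1/2 0 7/2; -15/13 0 36/13 12; 0 0 0 1]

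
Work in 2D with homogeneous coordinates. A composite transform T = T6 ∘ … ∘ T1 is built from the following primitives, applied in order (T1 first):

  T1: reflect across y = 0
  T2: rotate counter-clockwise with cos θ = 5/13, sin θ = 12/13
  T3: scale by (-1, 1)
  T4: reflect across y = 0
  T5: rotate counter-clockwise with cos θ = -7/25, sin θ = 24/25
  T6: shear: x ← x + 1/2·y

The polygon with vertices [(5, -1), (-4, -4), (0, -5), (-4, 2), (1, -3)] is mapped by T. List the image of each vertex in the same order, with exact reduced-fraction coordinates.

image vertices: (53/10, 11/25), (-86/65, 1436/325), (79/26, 323/65), (-323/65, -502/325), (359/130, 933/325)

T1 reflect across y = 0: (5, -1) → (5, 1); (-4, -4) → (-4, 4); (0, -5) → (0, 5); (-4, 2) → (-4, -2); (1, -3) → (1, 3)
T2 rotate counter-clockwise with cos θ = 5/13, sin θ = 12/13: (5, 1) → (1, 5); (-4, 4) → (-68/13, -28/13); (0, 5) → (-60/13, 25/13); (-4, -2) → (4/13, -58/13); (1, 3) → (-31/13, 27/13)
T3 scale by (-1, 1): (1, 5) → (-1, 5); (-68/13, -28/13) → (68/13, -28/13); (-60/13, 25/13) → (60/13, 25/13); (4/13, -58/13) → (-4/13, -58/13); (-31/13, 27/13) → (31/13, 27/13)
T4 reflect across y = 0: (-1, 5) → (-1, -5); (68/13, -28/13) → (68/13, 28/13); (60/13, 25/13) → (60/13, -25/13); (-4/13, -58/13) → (-4/13, 58/13); (31/13, 27/13) → (31/13, -27/13)
T5 rotate counter-clockwise with cos θ = -7/25, sin θ = 24/25: (-1, -5) → (127/25, 11/25); (68/13, 28/13) → (-1148/325, 1436/325); (60/13, -25/13) → (36/65, 323/65); (-4/13, 58/13) → (-1364/325, -502/325); (31/13, -27/13) → (431/325, 933/325)
T6 shear: x ← x + 1/2·y: (127/25, 11/25) → (53/10, 11/25); (-1148/325, 1436/325) → (-86/65, 1436/325); (36/65, 323/65) → (79/26, 323/65); (-1364/325, -502/325) → (-323/65, -502/325); (431/325, 933/325) → (359/130, 933/325)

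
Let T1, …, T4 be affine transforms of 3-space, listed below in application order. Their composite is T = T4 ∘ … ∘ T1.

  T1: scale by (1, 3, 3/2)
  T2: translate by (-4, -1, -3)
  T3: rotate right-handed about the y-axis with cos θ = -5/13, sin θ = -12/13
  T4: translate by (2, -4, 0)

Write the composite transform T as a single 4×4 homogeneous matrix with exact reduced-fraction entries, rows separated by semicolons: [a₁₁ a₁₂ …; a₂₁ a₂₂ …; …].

T = [-5/13 0 -18/13 82/13; 0 3 0 -5; 12/13 0 -15/26 -33/13; 0 0 0 1]

T1 = [1 0 0 0; 0 3 0 0; 0 0 3/2 0; 0 0 0 1]
T2·T1 = [1 0 0 -4; 0 3 0 -1; 0 0 3/2 -3; 0 0 0 1]
T3·…·T1 = [-5/13 0 -18/13 56/13; 0 3 0 -1; 12/13 0 -15/26 -33/13; 0 0 0 1]
T4·…·T1 = [-5/13 0 -18/13 82/13; 0 3 0 -5; 12/13 0 -15/26 -33/13; 0 0 0 1]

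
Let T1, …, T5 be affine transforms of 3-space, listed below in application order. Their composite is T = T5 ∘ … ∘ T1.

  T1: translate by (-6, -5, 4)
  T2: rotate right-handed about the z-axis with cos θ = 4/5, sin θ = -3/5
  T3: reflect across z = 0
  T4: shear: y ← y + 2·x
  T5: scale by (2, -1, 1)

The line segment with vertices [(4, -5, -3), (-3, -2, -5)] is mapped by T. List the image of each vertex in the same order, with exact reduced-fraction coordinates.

T1 translate by (-6, -5, 4): (4, -5, -3) → (-2, -10, 1); (-3, -2, -5) → (-9, -7, -1)
T2 rotate right-handed about the z-axis with cos θ = 4/5, sin θ = -3/5: (-2, -10, 1) → (-38/5, -34/5, 1); (-9, -7, -1) → (-57/5, -1/5, -1)
T3 reflect across z = 0: (-38/5, -34/5, 1) → (-38/5, -34/5, -1); (-57/5, -1/5, -1) → (-57/5, -1/5, 1)
T4 shear: y ← y + 2·x: (-38/5, -34/5, -1) → (-38/5, -22, -1); (-57/5, -1/5, 1) → (-57/5, -23, 1)
T5 scale by (2, -1, 1): (-38/5, -22, -1) → (-76/5, 22, -1); (-57/5, -23, 1) → (-114/5, 23, 1)

image vertices: (-76/5, 22, -1), (-114/5, 23, 1)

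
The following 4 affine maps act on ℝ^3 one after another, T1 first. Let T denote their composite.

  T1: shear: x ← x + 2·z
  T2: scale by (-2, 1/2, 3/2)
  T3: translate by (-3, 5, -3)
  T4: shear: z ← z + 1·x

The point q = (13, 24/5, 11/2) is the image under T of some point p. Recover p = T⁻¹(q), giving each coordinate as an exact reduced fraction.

p = (-2, -2/5, -3)

T1 = [1 0 2 0; 0 1 0 0; 0 0 1 0; 0 0 0 1]
T2·T1 = [-2 0 -4 0; 0 1/2 0 0; 0 0 3/2 0; 0 0 0 1]
T3·…·T1 = [-2 0 -4 -3; 0 1/2 0 5; 0 0 3/2 -3; 0 0 0 1]
T4·…·T1 = [-2 0 -4 -3; 0 1/2 0 5; -2 0 -5/2 -6; 0 0 0 1]
det M = -3/2; M⁻¹ = [5/6 0 -4/3 -11/2; 0 2 0 -10; -2/3 0 2/3 2; 0 0 0 1]
M⁻¹ · (13, 24/5, 11/2)ᵀ = (-2, -2/5, -3)ᵀ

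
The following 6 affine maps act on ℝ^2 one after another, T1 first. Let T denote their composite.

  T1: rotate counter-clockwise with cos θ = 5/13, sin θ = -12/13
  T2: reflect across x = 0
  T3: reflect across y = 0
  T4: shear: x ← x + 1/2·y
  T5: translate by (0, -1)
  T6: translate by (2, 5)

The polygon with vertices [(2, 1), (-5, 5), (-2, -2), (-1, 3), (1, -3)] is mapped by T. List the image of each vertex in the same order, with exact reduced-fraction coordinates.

T1 rotate counter-clockwise with cos θ = 5/13, sin θ = -12/13: (2, 1) → (22/13, -19/13); (-5, 5) → (35/13, 85/13); (-2, -2) → (-34/13, 14/13); (-1, 3) → (31/13, 27/13); (1, -3) → (-31/13, -27/13)
T2 reflect across x = 0: (22/13, -19/13) → (-22/13, -19/13); (35/13, 85/13) → (-35/13, 85/13); (-34/13, 14/13) → (34/13, 14/13); (31/13, 27/13) → (-31/13, 27/13); (-31/13, -27/13) → (31/13, -27/13)
T3 reflect across y = 0: (-22/13, -19/13) → (-22/13, 19/13); (-35/13, 85/13) → (-35/13, -85/13); (34/13, 14/13) → (34/13, -14/13); (-31/13, 27/13) → (-31/13, -27/13); (31/13, -27/13) → (31/13, 27/13)
T4 shear: x ← x + 1/2·y: (-22/13, 19/13) → (-25/26, 19/13); (-35/13, -85/13) → (-155/26, -85/13); (34/13, -14/13) → (27/13, -14/13); (-31/13, -27/13) → (-89/26, -27/13); (31/13, 27/13) → (89/26, 27/13)
T5 translate by (0, -1): (-25/26, 19/13) → (-25/26, 6/13); (-155/26, -85/13) → (-155/26, -98/13); (27/13, -14/13) → (27/13, -27/13); (-89/26, -27/13) → (-89/26, -40/13); (89/26, 27/13) → (89/26, 14/13)
T6 translate by (2, 5): (-25/26, 6/13) → (27/26, 71/13); (-155/26, -98/13) → (-103/26, -33/13); (27/13, -27/13) → (53/13, 38/13); (-89/26, -40/13) → (-37/26, 25/13); (89/26, 14/13) → (141/26, 79/13)

image vertices: (27/26, 71/13), (-103/26, -33/13), (53/13, 38/13), (-37/26, 25/13), (141/26, 79/13)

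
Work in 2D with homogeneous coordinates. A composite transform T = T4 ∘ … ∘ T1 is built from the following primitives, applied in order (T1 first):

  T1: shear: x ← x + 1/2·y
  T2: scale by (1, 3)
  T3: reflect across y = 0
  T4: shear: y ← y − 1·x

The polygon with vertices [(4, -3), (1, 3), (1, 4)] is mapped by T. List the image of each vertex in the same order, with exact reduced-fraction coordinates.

T1 shear: x ← x + 1/2·y: (4, -3) → (5/2, -3); (1, 3) → (5/2, 3); (1, 4) → (3, 4)
T2 scale by (1, 3): (5/2, -3) → (5/2, -9); (5/2, 3) → (5/2, 9); (3, 4) → (3, 12)
T3 reflect across y = 0: (5/2, -9) → (5/2, 9); (5/2, 9) → (5/2, -9); (3, 12) → (3, -12)
T4 shear: y ← y − 1·x: (5/2, 9) → (5/2, 13/2); (5/2, -9) → (5/2, -23/2); (3, -12) → (3, -15)

image vertices: (5/2, 13/2), (5/2, -23/2), (3, -15)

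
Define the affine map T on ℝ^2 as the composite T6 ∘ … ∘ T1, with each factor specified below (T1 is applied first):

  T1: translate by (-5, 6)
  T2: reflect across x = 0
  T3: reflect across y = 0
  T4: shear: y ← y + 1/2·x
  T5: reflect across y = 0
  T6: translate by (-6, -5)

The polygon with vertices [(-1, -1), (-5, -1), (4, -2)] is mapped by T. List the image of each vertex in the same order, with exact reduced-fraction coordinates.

T1 translate by (-5, 6): (-1, -1) → (-6, 5); (-5, -1) → (-10, 5); (4, -2) → (-1, 4)
T2 reflect across x = 0: (-6, 5) → (6, 5); (-10, 5) → (10, 5); (-1, 4) → (1, 4)
T3 reflect across y = 0: (6, 5) → (6, -5); (10, 5) → (10, -5); (1, 4) → (1, -4)
T4 shear: y ← y + 1/2·x: (6, -5) → (6, -2); (10, -5) → (10, 0); (1, -4) → (1, -7/2)
T5 reflect across y = 0: (6, -2) → (6, 2); (10, 0) → (10, 0); (1, -7/2) → (1, 7/2)
T6 translate by (-6, -5): (6, 2) → (0, -3); (10, 0) → (4, -5); (1, 7/2) → (-5, -3/2)

image vertices: (0, -3), (4, -5), (-5, -3/2)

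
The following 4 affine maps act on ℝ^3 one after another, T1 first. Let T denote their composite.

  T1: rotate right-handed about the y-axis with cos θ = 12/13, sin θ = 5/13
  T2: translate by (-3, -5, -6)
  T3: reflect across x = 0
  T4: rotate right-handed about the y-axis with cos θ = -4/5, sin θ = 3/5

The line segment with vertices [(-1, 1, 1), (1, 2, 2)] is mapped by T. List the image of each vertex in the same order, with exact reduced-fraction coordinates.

image vertices: (-367/65, -4, 106/65), (-49/13, -3, 37/13)

T1 rotate right-handed about the y-axis with cos θ = 12/13, sin θ = 5/13: (-1, 1, 1) → (-7/13, 1, 17/13); (1, 2, 2) → (22/13, 2, 19/13)
T2 translate by (-3, -5, -6): (-7/13, 1, 17/13) → (-46/13, -4, -61/13); (22/13, 2, 19/13) → (-17/13, -3, -59/13)
T3 reflect across x = 0: (-46/13, -4, -61/13) → (46/13, -4, -61/13); (-17/13, -3, -59/13) → (17/13, -3, -59/13)
T4 rotate right-handed about the y-axis with cos θ = -4/5, sin θ = 3/5: (46/13, -4, -61/13) → (-367/65, -4, 106/65); (17/13, -3, -59/13) → (-49/13, -3, 37/13)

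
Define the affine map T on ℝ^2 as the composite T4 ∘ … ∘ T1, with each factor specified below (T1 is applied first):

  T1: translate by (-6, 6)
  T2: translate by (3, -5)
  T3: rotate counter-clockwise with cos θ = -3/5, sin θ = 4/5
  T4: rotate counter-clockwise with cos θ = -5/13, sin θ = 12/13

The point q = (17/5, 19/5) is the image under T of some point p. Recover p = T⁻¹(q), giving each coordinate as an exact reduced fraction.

p = (-2, 0)

T1 = [1 0 -6; 0 1 6; 0 0 1]
T2·T1 = [1 0 -3; 0 1 1; 0 0 1]
T3·…·T1 = [-3/5 -4/5 1; 4/5 -3/5 -3; 0 0 1]
T4·…·T1 = [-33/65 56/65 31/13; -56/65 -33/65 27/13; 0 0 1]
det M = 1; M⁻¹ = [-33/65 -56/65 3; 56/65 -33/65 -1; 0 0 1]
M⁻¹ · (17/5, 19/5)ᵀ = (-2, 0)ᵀ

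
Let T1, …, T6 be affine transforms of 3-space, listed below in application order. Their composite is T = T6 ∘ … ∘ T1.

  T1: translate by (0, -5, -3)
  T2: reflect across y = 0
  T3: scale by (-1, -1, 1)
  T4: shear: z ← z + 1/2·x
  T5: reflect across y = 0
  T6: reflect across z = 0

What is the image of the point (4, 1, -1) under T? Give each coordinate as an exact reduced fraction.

T1 translate by (0, -5, -3): (4, 1, -1) → (4, -4, -4)
T2 reflect across y = 0: (4, -4, -4) → (4, 4, -4)
T3 scale by (-1, -1, 1): (4, 4, -4) → (-4, -4, -4)
T4 shear: z ← z + 1/2·x: (-4, -4, -4) → (-4, -4, -6)
T5 reflect across y = 0: (-4, -4, -6) → (-4, 4, -6)
T6 reflect across z = 0: (-4, 4, -6) → (-4, 4, 6)

T(p) = (-4, 4, 6)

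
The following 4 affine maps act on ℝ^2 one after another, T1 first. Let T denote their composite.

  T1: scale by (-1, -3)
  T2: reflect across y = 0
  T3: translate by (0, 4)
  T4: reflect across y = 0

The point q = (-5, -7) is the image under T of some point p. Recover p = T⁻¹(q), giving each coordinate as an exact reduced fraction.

T1 = [-1 0 0; 0 -3 0; 0 0 1]
T2·T1 = [-1 0 0; 0 3 0; 0 0 1]
T3·…·T1 = [-1 0 0; 0 3 4; 0 0 1]
T4·…·T1 = [-1 0 0; 0 -3 -4; 0 0 1]
det M = 3; M⁻¹ = [-1 0 0; 0 -1/3 -4/3; 0 0 1]
M⁻¹ · (-5, -7)ᵀ = (5, 1)ᵀ

p = (5, 1)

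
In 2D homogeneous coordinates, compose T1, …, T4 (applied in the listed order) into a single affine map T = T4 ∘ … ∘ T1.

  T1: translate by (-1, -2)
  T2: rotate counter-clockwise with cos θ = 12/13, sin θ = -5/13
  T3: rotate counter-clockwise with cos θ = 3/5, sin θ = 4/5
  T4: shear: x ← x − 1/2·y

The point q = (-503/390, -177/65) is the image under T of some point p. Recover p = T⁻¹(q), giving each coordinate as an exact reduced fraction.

p = (-8/3, 1)

T1 = [1 0 -1; 0 1 -2; 0 0 1]
T2·T1 = [12/13 5/13 -22/13; -5/13 12/13 -19/13; 0 0 1]
T3·…·T1 = [56/65 -33/65 2/13; 33/65 56/65 -29/13; 0 0 1]
T4·…·T1 = [79/130 -61/65 33/26; 33/65 56/65 -29/13; 0 0 1]
det M = 1; M⁻¹ = [56/65 61/65 1; -33/65 79/130 2; 0 0 1]
M⁻¹ · (-503/390, -177/65)ᵀ = (-8/3, 1)ᵀ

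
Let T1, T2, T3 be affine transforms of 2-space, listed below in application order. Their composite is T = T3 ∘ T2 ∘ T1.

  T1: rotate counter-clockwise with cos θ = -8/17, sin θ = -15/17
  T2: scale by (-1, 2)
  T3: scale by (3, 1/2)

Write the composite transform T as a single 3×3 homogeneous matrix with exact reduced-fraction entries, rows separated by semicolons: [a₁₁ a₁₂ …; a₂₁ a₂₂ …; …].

T = [24/17 -45/17 0; -15/17 -8/17 0; 0 0 1]

T1 = [-8/17 15/17 0; -15/17 -8/17 0; 0 0 1]
T2·T1 = [8/17 -15/17 0; -30/17 -16/17 0; 0 0 1]
T3·…·T1 = [24/17 -45/17 0; -15/17 -8/17 0; 0 0 1]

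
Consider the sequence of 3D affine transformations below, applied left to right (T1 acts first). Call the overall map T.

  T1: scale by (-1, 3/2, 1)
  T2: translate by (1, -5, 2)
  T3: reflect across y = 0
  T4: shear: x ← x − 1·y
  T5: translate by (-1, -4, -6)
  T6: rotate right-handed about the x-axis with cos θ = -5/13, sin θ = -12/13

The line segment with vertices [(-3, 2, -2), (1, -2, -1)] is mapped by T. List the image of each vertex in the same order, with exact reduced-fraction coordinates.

T1 scale by (-1, 3/2, 1): (-3, 2, -2) → (3, 3, -2); (1, -2, -1) → (-1, -3, -1)
T2 translate by (1, -5, 2): (3, 3, -2) → (4, -2, 0); (-1, -3, -1) → (0, -8, 1)
T3 reflect across y = 0: (4, -2, 0) → (4, 2, 0); (0, -8, 1) → (0, 8, 1)
T4 shear: x ← x − 1·y: (4, 2, 0) → (2, 2, 0); (0, 8, 1) → (-8, 8, 1)
T5 translate by (-1, -4, -6): (2, 2, 0) → (1, -2, -6); (-8, 8, 1) → (-9, 4, -5)
T6 rotate right-handed about the x-axis with cos θ = -5/13, sin θ = -12/13: (1, -2, -6) → (1, -62/13, 54/13); (-9, 4, -5) → (-9, -80/13, -23/13)

image vertices: (1, -62/13, 54/13), (-9, -80/13, -23/13)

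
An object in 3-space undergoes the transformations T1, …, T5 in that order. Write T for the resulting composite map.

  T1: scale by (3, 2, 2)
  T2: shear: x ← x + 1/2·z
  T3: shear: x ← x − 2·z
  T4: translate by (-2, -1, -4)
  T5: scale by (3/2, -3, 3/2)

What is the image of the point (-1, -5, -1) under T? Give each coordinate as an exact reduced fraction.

T1 scale by (3, 2, 2): (-1, -5, -1) → (-3, -10, -2)
T2 shear: x ← x + 1/2·z: (-3, -10, -2) → (-4, -10, -2)
T3 shear: x ← x − 2·z: (-4, -10, -2) → (0, -10, -2)
T4 translate by (-2, -1, -4): (0, -10, -2) → (-2, -11, -6)
T5 scale by (3/2, -3, 3/2): (-2, -11, -6) → (-3, 33, -9)

T(p) = (-3, 33, -9)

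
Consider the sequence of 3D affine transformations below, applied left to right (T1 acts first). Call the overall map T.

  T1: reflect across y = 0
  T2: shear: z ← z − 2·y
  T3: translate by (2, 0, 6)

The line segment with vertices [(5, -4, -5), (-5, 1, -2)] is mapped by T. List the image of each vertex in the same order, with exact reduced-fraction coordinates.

image vertices: (7, 4, -7), (-3, -1, 6)

T1 reflect across y = 0: (5, -4, -5) → (5, 4, -5); (-5, 1, -2) → (-5, -1, -2)
T2 shear: z ← z − 2·y: (5, 4, -5) → (5, 4, -13); (-5, -1, -2) → (-5, -1, 0)
T3 translate by (2, 0, 6): (5, 4, -13) → (7, 4, -7); (-5, -1, 0) → (-3, -1, 6)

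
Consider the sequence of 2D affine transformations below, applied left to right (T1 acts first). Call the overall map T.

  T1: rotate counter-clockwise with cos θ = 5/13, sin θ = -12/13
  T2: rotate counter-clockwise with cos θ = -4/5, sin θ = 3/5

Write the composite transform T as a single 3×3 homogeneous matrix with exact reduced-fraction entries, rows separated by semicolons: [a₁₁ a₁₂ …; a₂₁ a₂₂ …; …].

T1 = [5/13 12/13 0; -12/13 5/13 0; 0 0 1]
T2·T1 = [16/65 -63/65 0; 63/65 16/65 0; 0 0 1]

T = [16/65 -63/65 0; 63/65 16/65 0; 0 0 1]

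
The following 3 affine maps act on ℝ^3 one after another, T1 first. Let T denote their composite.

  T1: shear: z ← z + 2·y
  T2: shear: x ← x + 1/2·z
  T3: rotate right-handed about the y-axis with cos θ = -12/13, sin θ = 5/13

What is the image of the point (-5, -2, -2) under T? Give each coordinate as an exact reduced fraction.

T1 shear: z ← z + 2·y: (-5, -2, -2) → (-5, -2, -6)
T2 shear: x ← x + 1/2·z: (-5, -2, -6) → (-8, -2, -6)
T3 rotate right-handed about the y-axis with cos θ = -12/13, sin θ = 5/13: (-8, -2, -6) → (66/13, -2, 112/13)

T(p) = (66/13, -2, 112/13)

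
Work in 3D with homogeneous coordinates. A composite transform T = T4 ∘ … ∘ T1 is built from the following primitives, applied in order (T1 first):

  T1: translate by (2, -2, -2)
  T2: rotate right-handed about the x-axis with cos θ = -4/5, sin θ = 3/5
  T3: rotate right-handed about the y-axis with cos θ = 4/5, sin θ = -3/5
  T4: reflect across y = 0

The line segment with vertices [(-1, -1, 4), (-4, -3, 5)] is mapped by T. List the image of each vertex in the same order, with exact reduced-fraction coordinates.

image vertices: (71/25, -6/5, -53/25), (41/25, -11/5, -138/25)

T1 translate by (2, -2, -2): (-1, -1, 4) → (1, -3, 2); (-4, -3, 5) → (-2, -5, 3)
T2 rotate right-handed about the x-axis with cos θ = -4/5, sin θ = 3/5: (1, -3, 2) → (1, 6/5, -17/5); (-2, -5, 3) → (-2, 11/5, -27/5)
T3 rotate right-handed about the y-axis with cos θ = 4/5, sin θ = -3/5: (1, 6/5, -17/5) → (71/25, 6/5, -53/25); (-2, 11/5, -27/5) → (41/25, 11/5, -138/25)
T4 reflect across y = 0: (71/25, 6/5, -53/25) → (71/25, -6/5, -53/25); (41/25, 11/5, -138/25) → (41/25, -11/5, -138/25)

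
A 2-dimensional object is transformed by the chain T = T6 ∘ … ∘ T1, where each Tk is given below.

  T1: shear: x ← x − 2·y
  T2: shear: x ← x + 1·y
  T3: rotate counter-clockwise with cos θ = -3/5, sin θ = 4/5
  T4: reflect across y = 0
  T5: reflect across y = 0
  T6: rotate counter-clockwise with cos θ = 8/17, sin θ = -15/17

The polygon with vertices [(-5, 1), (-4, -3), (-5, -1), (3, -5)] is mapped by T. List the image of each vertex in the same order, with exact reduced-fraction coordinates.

T1 shear: x ← x − 2·y: (-5, 1) → (-7, 1); (-4, -3) → (2, -3); (-5, -1) → (-3, -1); (3, -5) → (13, -5)
T2 shear: x ← x + 1·y: (-7, 1) → (-6, 1); (2, -3) → (-1, -3); (-3, -1) → (-4, -1); (13, -5) → (8, -5)
T3 rotate counter-clockwise with cos θ = -3/5, sin θ = 4/5: (-6, 1) → (14/5, -27/5); (-1, -3) → (3, 1); (-4, -1) → (16/5, -13/5); (8, -5) → (-4/5, 47/5)
T4 reflect across y = 0: (14/5, -27/5) → (14/5, 27/5); (3, 1) → (3, -1); (16/5, -13/5) → (16/5, 13/5); (-4/5, 47/5) → (-4/5, -47/5)
T5 reflect across y = 0: (14/5, 27/5) → (14/5, -27/5); (3, -1) → (3, 1); (16/5, 13/5) → (16/5, -13/5); (-4/5, -47/5) → (-4/5, 47/5)
T6 rotate counter-clockwise with cos θ = 8/17, sin θ = -15/17: (14/5, -27/5) → (-293/85, -426/85); (3, 1) → (39/17, -37/17); (16/5, -13/5) → (-67/85, -344/85); (-4/5, 47/5) → (673/85, 436/85)

image vertices: (-293/85, -426/85), (39/17, -37/17), (-67/85, -344/85), (673/85, 436/85)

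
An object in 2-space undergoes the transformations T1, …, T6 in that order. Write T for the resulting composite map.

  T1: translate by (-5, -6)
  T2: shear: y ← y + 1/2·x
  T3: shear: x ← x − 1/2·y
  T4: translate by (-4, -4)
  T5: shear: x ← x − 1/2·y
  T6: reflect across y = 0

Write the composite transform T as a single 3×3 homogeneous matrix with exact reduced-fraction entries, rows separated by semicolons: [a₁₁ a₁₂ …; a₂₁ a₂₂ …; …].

T1 = [1 0 -5; 0 1 -6; 0 0 1]
T2·T1 = [1 0 -5; 1/2 1 -17/2; 0 0 1]
T3·…·T1 = [3/4 -1/2 -3/4; 1/2 1 -17/2; 0 0 1]
T4·…·T1 = [3/4 -1/2 -19/4; 1/2 1 -25/2; 0 0 1]
T5·…·T1 = [1/2 -1 3/2; 1/2 1 -25/2; 0 0 1]
T6·…·T1 = [1/2 -1 3/2; -1/2 -1 25/2; 0 0 1]

T = [1/2 -1 3/2; -1/2 -1 25/2; 0 0 1]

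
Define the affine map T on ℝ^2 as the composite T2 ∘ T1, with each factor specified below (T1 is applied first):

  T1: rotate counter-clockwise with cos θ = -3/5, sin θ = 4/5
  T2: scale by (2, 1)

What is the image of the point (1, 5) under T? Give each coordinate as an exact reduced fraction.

T1 rotate counter-clockwise with cos θ = -3/5, sin θ = 4/5: (1, 5) → (-23/5, -11/5)
T2 scale by (2, 1): (-23/5, -11/5) → (-46/5, -11/5)

T(p) = (-46/5, -11/5)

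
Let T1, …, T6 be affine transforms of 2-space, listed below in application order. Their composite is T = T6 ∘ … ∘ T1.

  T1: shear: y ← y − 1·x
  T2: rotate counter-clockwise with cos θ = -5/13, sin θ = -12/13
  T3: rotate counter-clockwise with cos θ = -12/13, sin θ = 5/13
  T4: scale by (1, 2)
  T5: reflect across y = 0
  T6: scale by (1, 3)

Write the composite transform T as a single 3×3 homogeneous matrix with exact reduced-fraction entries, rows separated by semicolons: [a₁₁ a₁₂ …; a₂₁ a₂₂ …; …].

T1 = [1 0 0; -1 1 0; 0 0 1]
T2·T1 = [-17/13 12/13 0; -7/13 -5/13 0; 0 0 1]
T3·…·T1 = [239/169 -119/169 0; -1/169 120/169 0; 0 0 1]
T4·…·T1 = [239/169 -119/169 0; -2/169 240/169 0; 0 0 1]
T5·…·T1 = [239/169 -119/169 0; 2/169 -240/169 0; 0 0 1]
T6·…·T1 = [239/169 -119/169 0; 6/169 -720/169 0; 0 0 1]

T = [239/169 -119/169 0; 6/169 -720/169 0; 0 0 1]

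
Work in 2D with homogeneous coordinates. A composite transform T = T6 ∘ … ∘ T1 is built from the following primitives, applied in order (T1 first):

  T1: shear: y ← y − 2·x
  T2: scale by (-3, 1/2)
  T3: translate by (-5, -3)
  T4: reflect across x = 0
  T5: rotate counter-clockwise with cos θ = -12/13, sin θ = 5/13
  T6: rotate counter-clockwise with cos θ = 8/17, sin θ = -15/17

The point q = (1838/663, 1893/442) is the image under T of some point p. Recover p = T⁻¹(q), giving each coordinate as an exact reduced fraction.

T1 = [1 0 0; -2 1 0; 0 0 1]
T2·T1 = [-3 0 0; -1 1/2 0; 0 0 1]
T3·…·T1 = [-3 0 -5; -1 1/2 -3; 0 0 1]
T4·…·T1 = [3 0 5; -1 1/2 -3; 0 0 1]
T5·…·T1 = [-31/13 -5/26 -45/13; 27/13 -6/13 61/13; 0 0 1]
T6·…·T1 = [157/221 -110/221 555/221; 681/221 -21/442 1163/221; 0 0 1]
det M = 3/2; M⁻¹ = [-7/221 220/663 -5/3; -454/221 314/663 8/3; 0 0 1]
M⁻¹ · (1838/663, 1893/442)ᵀ = (-1/3, -1)ᵀ

p = (-1/3, -1)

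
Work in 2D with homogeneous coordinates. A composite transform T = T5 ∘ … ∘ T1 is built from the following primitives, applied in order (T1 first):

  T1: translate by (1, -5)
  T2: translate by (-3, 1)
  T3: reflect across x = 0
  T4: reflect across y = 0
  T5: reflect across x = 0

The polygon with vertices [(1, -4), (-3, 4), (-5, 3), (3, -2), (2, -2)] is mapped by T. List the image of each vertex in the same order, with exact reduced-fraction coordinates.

T1 translate by (1, -5): (1, -4) → (2, -9); (-3, 4) → (-2, -1); (-5, 3) → (-4, -2); (3, -2) → (4, -7); (2, -2) → (3, -7)
T2 translate by (-3, 1): (2, -9) → (-1, -8); (-2, -1) → (-5, 0); (-4, -2) → (-7, -1); (4, -7) → (1, -6); (3, -7) → (0, -6)
T3 reflect across x = 0: (-1, -8) → (1, -8); (-5, 0) → (5, 0); (-7, -1) → (7, -1); (1, -6) → (-1, -6); (0, -6) → (0, -6)
T4 reflect across y = 0: (1, -8) → (1, 8); (5, 0) → (5, 0); (7, -1) → (7, 1); (-1, -6) → (-1, 6); (0, -6) → (0, 6)
T5 reflect across x = 0: (1, 8) → (-1, 8); (5, 0) → (-5, 0); (7, 1) → (-7, 1); (-1, 6) → (1, 6); (0, 6) → (0, 6)

image vertices: (-1, 8), (-5, 0), (-7, 1), (1, 6), (0, 6)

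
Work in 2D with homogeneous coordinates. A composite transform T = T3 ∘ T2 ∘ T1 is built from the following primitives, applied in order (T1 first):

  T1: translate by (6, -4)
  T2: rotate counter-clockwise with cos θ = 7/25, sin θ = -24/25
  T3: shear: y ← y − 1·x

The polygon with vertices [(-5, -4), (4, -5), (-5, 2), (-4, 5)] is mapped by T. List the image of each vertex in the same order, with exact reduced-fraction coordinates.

image vertices: (-37/5, 21/5), (-146/25, -157/25), (-41/25, 3/25), (38/25, -79/25)

T1 translate by (6, -4): (-5, -4) → (1, -8); (4, -5) → (10, -9); (-5, 2) → (1, -2); (-4, 5) → (2, 1)
T2 rotate counter-clockwise with cos θ = 7/25, sin θ = -24/25: (1, -8) → (-37/5, -16/5); (10, -9) → (-146/25, -303/25); (1, -2) → (-41/25, -38/25); (2, 1) → (38/25, -41/25)
T3 shear: y ← y − 1·x: (-37/5, -16/5) → (-37/5, 21/5); (-146/25, -303/25) → (-146/25, -157/25); (-41/25, -38/25) → (-41/25, 3/25); (38/25, -41/25) → (38/25, -79/25)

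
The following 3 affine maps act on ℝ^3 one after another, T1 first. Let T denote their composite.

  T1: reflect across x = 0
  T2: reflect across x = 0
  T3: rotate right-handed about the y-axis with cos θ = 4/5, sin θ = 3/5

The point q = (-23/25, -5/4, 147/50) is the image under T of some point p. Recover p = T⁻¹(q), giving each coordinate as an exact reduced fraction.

T1 = [-1 0 0 0; 0 1 0 0; 0 0 1 0; 0 0 0 1]
T2·T1 = [1 0 0 0; 0 1 0 0; 0 0 1 0; 0 0 0 1]
T3·…·T1 = [4/5 0 3/5 0; 0 1 0 0; -3/5 0 4/5 0; 0 0 0 1]
det M = 1; M⁻¹ = [4/5 0 -3/5 0; 0 1 0 0; 3/5 0 4/5 0; 0 0 0 1]
M⁻¹ · (-23/25, -5/4, 147/50)ᵀ = (-5/2, -5/4, 9/5)ᵀ

p = (-5/2, -5/4, 9/5)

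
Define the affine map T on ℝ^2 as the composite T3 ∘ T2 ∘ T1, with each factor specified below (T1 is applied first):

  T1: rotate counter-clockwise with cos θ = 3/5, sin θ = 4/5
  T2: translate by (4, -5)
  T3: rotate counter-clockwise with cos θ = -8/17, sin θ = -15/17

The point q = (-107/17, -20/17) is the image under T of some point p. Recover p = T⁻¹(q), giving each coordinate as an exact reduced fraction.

p = (0, 0)

T1 = [3/5 -4/5 0; 4/5 3/5 0; 0 0 1]
T2·T1 = [3/5 -4/5 4; 4/5 3/5 -5; 0 0 1]
T3·…·T1 = [36/85 77/85 -107/17; -77/85 36/85 -20/17; 0 0 1]
det M = 1; M⁻¹ = [36/85 -77/85 8/5; 77/85 36/85 31/5; 0 0 1]
M⁻¹ · (-107/17, -20/17)ᵀ = (0, 0)ᵀ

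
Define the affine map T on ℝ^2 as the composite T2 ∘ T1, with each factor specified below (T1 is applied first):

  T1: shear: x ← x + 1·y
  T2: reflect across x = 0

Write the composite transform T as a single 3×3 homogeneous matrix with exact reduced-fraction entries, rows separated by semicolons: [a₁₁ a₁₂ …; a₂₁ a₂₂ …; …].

T = [-1 -1 0; 0 1 0; 0 0 1]

T1 = [1 1 0; 0 1 0; 0 0 1]
T2·T1 = [-1 -1 0; 0 1 0; 0 0 1]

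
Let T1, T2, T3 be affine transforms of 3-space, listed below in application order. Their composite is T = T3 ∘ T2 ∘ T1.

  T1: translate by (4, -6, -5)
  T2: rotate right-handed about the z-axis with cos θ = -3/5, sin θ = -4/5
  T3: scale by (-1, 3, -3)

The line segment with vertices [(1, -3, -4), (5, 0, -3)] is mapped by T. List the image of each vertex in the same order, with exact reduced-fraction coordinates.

T1 translate by (4, -6, -5): (1, -3, -4) → (5, -9, -9); (5, 0, -3) → (9, -6, -8)
T2 rotate right-handed about the z-axis with cos θ = -3/5, sin θ = -4/5: (5, -9, -9) → (-51/5, 7/5, -9); (9, -6, -8) → (-51/5, -18/5, -8)
T3 scale by (-1, 3, -3): (-51/5, 7/5, -9) → (51/5, 21/5, 27); (-51/5, -18/5, -8) → (51/5, -54/5, 24)

image vertices: (51/5, 21/5, 27), (51/5, -54/5, 24)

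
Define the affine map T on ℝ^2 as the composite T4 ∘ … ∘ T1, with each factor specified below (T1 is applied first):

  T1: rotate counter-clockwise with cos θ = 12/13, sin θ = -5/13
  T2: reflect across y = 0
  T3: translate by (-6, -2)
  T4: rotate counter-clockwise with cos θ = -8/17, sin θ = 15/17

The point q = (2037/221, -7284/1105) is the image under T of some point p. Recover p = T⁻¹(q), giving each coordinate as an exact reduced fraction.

T1 = [12/13 5/13 0; -5/13 12/13 0; 0 0 1]
T2·T1 = [12/13 5/13 0; 5/13 -12/13 0; 0 0 1]
T3·…·T1 = [12/13 5/13 -6; 5/13 -12/13 -2; 0 0 1]
T4·…·T1 = [-171/221 140/221 78/17; 140/221 171/221 -74/17; 0 0 1]
det M = -1; M⁻¹ = [-171/221 140/221 82/13; 140/221 171/221 6/13; 0 0 1]
M⁻¹ · (2037/221, -7284/1105)ᵀ = (-5, 6/5)ᵀ

p = (-5, 6/5)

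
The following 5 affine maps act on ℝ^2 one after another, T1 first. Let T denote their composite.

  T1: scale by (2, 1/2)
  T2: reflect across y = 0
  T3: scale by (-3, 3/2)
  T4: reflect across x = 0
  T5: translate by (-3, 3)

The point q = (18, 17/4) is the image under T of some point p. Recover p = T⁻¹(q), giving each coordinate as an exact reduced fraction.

p = (7/2, -5/3)

T1 = [2 0 0; 0 1/2 0; 0 0 1]
T2·T1 = [2 0 0; 0 -1/2 0; 0 0 1]
T3·…·T1 = [-6 0 0; 0 -3/4 0; 0 0 1]
T4·…·T1 = [6 0 0; 0 -3/4 0; 0 0 1]
T5·…·T1 = [6 0 -3; 0 -3/4 3; 0 0 1]
det M = -9/2; M⁻¹ = [1/6 0 1/2; 0 -4/3 4; 0 0 1]
M⁻¹ · (18, 17/4)ᵀ = (7/2, -5/3)ᵀ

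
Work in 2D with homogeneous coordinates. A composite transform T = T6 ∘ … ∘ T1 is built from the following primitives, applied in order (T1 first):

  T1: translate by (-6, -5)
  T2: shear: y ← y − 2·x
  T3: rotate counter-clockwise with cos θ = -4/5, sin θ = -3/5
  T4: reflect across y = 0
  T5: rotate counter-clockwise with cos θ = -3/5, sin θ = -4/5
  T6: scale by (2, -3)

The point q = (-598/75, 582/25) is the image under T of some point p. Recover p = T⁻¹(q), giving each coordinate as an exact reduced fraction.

p = (0, -2/3)

T1 = [1 0 -6; 0 1 -5; 0 0 1]
T2·T1 = [1 0 -6; -2 1 7; 0 0 1]
T3·…·T1 = [-2 3/5 9; 1 -4/5 -2; 0 0 1]
T4·…·T1 = [-2 3/5 9; -1 4/5 2; 0 0 1]
T5·…·T1 = [2/5 7/25 -19/5; 11/5 -24/25 -42/5; 0 0 1]
T6·…·T1 = [4/5 14/25 -38/5; -33/5 72/25 126/5; 0 0 1]
det M = 6; M⁻¹ = [12/25 -7/75 6; 11/10 2/15 5; 0 0 1]
M⁻¹ · (-598/75, 582/25)ᵀ = (0, -2/3)ᵀ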